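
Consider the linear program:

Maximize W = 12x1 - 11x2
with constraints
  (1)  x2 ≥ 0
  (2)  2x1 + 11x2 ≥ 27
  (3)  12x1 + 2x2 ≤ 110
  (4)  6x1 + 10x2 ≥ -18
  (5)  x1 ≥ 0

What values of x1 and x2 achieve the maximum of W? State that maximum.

At the optimal vertex, 2x1 + 11x2 = 27 and 12x1 + 2x2 = 110.
Solving simultaneously gives x1 = 289/32, x2 = 13/16.

x1 = 289/32, x2 = 13/16, maximum W = 1591/16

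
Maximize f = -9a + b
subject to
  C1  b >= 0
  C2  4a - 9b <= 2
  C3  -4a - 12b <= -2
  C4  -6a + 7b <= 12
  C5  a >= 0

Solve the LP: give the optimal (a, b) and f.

The feasible region is unbounded (it extends along (7, 6), (9, 4)), but f strictly decreases along every unbounded feasible direction, so there is no improving ray and the maximum is attained at a vertex.

At the optimal vertex, -6a + 7b = 12 and a = 0.
Solving simultaneously gives a = 0, b = 12/7.

a = 0, b = 12/7, maximum f = 12/7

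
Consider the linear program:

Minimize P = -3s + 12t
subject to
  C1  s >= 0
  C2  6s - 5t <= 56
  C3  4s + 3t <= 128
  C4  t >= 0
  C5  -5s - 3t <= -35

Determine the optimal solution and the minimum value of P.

Vertices and P = -3s + 12t:
  (0, 128/3) → P = 512
  (0, 35/3) → P = 140
  (404/19, 272/19) → P = 108
  (28/3, 0) → P = -28
  (7, 0) → P = -21

The binding constraints are 6s - 5t = 56 and t = 0.
Solving simultaneously gives s = 28/3, t = 0.

s = 28/3, t = 0, minimum P = -28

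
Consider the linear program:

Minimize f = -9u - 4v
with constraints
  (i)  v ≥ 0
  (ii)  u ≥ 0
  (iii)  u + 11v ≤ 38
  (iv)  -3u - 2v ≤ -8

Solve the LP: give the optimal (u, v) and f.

The binding constraints are v = 0 and u + 11v = 38.
Solving simultaneously gives u = 38, v = 0.

u = 38, v = 0, minimum f = -342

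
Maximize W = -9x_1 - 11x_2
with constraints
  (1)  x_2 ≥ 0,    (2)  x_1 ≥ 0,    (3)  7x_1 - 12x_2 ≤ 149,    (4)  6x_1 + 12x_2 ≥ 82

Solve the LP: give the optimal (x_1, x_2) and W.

Vertices and W = -9x_1 - 11x_2:
  (149/7, 0) → W = -1341/7
  (41/3, 0) → W = -123
  (0, 41/6) → W = -451/6
The feasible region is unbounded (it extends along (0, 1), (12, 7)), but W strictly decreases along every unbounded feasible direction, so there is no improving ray and the maximum is attained at a vertex.

The optimum lies where x_1 = 0 and 6x_1 + 12x_2 = 82.
Solving simultaneously gives x_1 = 0, x_2 = 41/6.

x_1 = 0, x_2 = 41/6, maximum W = -451/6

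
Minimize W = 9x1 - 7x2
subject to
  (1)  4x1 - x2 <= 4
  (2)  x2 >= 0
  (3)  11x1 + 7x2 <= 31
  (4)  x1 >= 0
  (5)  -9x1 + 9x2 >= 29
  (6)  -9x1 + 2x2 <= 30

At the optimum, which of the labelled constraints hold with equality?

Corner points and W = 9x1 - 7x2:
  (0, 31/7) → W = -31
  (38/81, 299/81) → W = -1751/81
  (0, 29/9) → W = -203/9

The minimum is at (0, 31/7). Substituting into each constraint, equality holds for (3) and (4); the remaining constraints have slack.

(3) and (4)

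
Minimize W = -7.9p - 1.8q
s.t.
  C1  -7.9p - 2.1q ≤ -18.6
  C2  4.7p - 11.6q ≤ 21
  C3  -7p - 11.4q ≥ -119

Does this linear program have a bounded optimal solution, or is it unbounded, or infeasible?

bounded optimum

Extreme points and W = -7.9p - 1.8q:
  (25986/10151, -7848/10151) → W = -191163/10151
  (-631/1256, 40495/3768) → W = -193121/12560
  (80990/6739, 20615/6739) → W = -676928/6739
The feasible region has finitely many vertices and no improving ray; the minimum is -676928/6739 at (80990/6739, 20615/6739).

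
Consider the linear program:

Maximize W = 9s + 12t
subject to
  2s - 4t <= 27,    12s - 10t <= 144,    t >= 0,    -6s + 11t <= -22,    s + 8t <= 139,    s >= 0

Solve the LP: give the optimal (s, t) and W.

s = 341/18, t = 25/3, maximum W = 541/2

Corner points and W = 9s + 12t:
  (12, 0) → W = 108
  (341/18, 25/3) → W = 541/2
  (11/3, 0) → W = 33

At the optimal vertex, 12s - 10t = 144 and -6s + 11t = -22.
Solving simultaneously gives s = 341/18, t = 25/3.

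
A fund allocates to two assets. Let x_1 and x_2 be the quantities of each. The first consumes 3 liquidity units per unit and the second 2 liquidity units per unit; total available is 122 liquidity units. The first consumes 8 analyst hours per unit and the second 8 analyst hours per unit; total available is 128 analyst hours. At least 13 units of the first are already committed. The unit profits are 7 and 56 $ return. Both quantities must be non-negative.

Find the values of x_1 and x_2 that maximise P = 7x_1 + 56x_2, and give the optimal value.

Corner points and P = 7x_1 + 56x_2:
  (16, 0) → P = 112
  (13, 0) → P = 91
  (13, 3) → P = 259

The optimum lies where 8x_1 + 8x_2 = 128 and x_1 = 13.
Solving simultaneously gives x_1 = 13, x_2 = 3.

x_1 = 13, x_2 = 3, maximum P = 259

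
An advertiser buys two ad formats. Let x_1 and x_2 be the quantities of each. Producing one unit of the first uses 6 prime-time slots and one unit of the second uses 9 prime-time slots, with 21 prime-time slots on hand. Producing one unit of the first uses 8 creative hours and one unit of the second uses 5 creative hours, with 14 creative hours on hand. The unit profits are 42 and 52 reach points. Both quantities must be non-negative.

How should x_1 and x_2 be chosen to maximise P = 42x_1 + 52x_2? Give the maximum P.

Corner points and P = 42x_1 + 52x_2:
  (0, 0) → P = 0
  (0, 7/3) → P = 364/3
  (7/4, 0) → P = 147/2
  (1/2, 2) → P = 125

x_1 = 1/2, x_2 = 2, maximum P = 125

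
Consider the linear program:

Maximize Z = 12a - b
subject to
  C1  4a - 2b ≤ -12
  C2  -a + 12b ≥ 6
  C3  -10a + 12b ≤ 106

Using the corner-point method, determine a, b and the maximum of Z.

The binding constraints are 4a - 2b = -12 and -10a + 12b = 106.
Solving simultaneously gives a = 17/7, b = 76/7.

a = 17/7, b = 76/7, maximum Z = 128/7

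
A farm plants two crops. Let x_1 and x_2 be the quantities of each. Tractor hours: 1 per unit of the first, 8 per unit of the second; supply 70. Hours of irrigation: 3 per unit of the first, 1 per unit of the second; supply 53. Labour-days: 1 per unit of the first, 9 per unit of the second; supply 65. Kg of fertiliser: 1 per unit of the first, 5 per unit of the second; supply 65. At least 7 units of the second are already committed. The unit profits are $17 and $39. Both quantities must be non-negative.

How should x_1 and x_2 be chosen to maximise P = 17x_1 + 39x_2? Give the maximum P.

x_1 = 2, x_2 = 7, maximum P = 307

At the optimal vertex, x_1 + 9x_2 = 65 and x_2 = 7.
Solving simultaneously gives x_1 = 2, x_2 = 7.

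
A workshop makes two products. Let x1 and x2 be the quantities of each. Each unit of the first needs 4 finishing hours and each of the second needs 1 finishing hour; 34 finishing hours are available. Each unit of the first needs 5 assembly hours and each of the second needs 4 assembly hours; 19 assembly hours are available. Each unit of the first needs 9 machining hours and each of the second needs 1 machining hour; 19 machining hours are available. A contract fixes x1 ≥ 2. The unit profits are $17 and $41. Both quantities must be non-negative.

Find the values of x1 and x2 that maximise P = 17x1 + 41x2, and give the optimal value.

x1 = 2, x2 = 1, maximum P = 75

Corner points and P = 17x1 + 41x2:
  (19/9, 0) → P = 323/9
  (2, 0) → P = 34
  (2, 1) → P = 75

The optimum lies where 9x1 + x2 = 19 and x1 = 2.
Solving simultaneously gives x1 = 2, x2 = 1.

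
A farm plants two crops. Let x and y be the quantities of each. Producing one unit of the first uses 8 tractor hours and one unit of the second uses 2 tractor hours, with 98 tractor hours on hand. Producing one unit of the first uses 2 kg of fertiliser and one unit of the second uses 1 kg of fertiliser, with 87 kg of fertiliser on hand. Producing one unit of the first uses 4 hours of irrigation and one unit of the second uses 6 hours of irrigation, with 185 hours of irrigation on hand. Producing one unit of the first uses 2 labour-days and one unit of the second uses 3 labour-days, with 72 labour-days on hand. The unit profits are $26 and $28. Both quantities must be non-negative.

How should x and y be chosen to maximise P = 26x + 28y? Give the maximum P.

x = 15/2, y = 19, maximum P = 727

Feasible corners and P = 26x + 28y:
  (0, 0) → P = 0
  (0, 24) → P = 672
  (49/4, 0) → P = 637/2
  (15/2, 19) → P = 727

At the optimal vertex, 8x + 2y = 98 and 2x + 3y = 72.
Solving simultaneously gives x = 15/2, y = 19.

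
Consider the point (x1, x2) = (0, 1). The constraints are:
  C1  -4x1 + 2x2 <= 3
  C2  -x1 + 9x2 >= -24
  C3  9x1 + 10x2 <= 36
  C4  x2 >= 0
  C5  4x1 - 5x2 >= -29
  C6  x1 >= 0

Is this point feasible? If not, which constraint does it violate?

feasible

C1: 2 ≤ 3 ✓
C2: 9 ≥ -24 ✓
C3: 10 ≤ 36 ✓
C4: 1 ≥ 0 ✓
C5: -5 ≥ -29 ✓
C6: 0 ≥ 0 ✓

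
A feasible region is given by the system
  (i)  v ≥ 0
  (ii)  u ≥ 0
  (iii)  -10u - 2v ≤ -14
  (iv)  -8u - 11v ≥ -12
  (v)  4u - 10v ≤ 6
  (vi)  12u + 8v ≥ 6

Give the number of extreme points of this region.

3

Pairwise boundary intersections that survive every other constraint:
  (7/5, 0)
  (3/2, 0)
  (65/47, 4/47)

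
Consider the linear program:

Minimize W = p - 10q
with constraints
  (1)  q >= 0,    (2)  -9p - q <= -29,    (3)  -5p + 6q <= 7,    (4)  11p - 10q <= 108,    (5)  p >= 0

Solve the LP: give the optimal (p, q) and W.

p = 359/8, q = 617/16, minimum W = -1363/4

Extreme points and W = p - 10q:
  (29/9, 0) → W = 29/9
  (108/11, 0) → W = 108/11
  (167/59, 208/59) → W = -1913/59
  (359/8, 617/16) → W = -1363/4

At the optimal vertex, -5p + 6q = 7 and 11p - 10q = 108.
Solving simultaneously gives p = 359/8, q = 617/16.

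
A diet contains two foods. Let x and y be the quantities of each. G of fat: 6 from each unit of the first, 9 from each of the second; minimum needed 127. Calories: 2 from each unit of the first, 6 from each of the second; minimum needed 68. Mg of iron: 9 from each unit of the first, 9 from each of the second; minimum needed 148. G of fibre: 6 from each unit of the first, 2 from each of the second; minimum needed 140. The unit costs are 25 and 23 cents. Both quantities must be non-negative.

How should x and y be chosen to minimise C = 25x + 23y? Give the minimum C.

x = 22, y = 4, minimum C = 642

Extreme points and C = 25x + 23y:
  (0, 70) → C = 1610
  (34, 0) → C = 850
  (22, 4) → C = 642
The feasible region is unbounded (it extends along (0, 1), (1, 0)), but C strictly increases along every unbounded feasible direction, so there is no improving ray and the minimum is attained at a vertex.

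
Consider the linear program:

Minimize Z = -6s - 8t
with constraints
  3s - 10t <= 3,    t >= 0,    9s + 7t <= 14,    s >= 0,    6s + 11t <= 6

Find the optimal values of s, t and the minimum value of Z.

Extreme points and Z = -6s - 8t:
  (1, 0) → Z = -6
  (0, 0) → Z = 0
  (0, 6/11) → Z = -48/11

s = 1, t = 0, minimum Z = -6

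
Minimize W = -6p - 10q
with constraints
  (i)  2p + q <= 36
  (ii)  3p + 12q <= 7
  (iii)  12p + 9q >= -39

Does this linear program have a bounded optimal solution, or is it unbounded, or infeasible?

bounded optimum

Extreme points and W = -6p - 10q:
  (425/21, -94/21) → W = -230/3
  (121/2, -85) → W = 487
  (-59/13, 67/39) → W = 392/39
The feasible region has finitely many vertices and no improving ray; the minimum is -230/3 at (425/21, -94/21).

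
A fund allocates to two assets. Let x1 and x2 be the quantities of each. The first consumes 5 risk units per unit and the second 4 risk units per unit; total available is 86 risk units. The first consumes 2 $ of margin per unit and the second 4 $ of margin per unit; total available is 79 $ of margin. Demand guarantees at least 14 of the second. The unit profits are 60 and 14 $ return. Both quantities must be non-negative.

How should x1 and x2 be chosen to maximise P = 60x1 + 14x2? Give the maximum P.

x1 = 6, x2 = 14, maximum P = 556

Feasible corners and P = 60x1 + 14x2:
  (0, 79/4) → P = 553/2
  (0, 14) → P = 196
  (7/3, 223/12) → P = 2401/6
  (6, 14) → P = 556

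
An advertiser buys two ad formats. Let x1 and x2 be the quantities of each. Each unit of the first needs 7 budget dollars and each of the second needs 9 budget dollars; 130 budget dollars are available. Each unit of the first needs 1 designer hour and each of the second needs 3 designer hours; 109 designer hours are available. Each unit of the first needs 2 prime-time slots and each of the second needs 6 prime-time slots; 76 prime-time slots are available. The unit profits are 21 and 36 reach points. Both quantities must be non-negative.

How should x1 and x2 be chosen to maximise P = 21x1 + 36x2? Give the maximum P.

Feasible corners and P = 21x1 + 36x2:
  (0, 0) → P = 0
  (0, 38/3) → P = 456
  (130/7, 0) → P = 390
  (4, 34/3) → P = 492

The binding constraints are 7x1 + 9x2 = 130 and 2x1 + 6x2 = 76.
Solving simultaneously gives x1 = 4, x2 = 34/3.

x1 = 4, x2 = 34/3, maximum P = 492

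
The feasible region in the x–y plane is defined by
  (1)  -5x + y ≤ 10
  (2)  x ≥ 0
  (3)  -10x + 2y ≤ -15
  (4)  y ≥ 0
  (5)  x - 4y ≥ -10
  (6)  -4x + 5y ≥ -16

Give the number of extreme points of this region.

4

Of the 14 pairwise boundary intersections, those satisfying every inequality are:
  (3/2, 0)
  (40/19, 115/38)
  (4, 0)
  (114/11, 56/11)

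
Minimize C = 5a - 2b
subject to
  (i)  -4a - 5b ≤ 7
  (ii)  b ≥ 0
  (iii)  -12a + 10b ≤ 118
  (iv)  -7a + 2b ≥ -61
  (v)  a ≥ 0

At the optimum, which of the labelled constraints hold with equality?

(iii) and (v)

Extreme points and C = 5a - 2b:
  (61/7, 0) → C = 305/7
  (0, 0) → C = 0
  (423/23, 779/23) → C = 557/23
  (0, 59/5) → C = -118/5

The minimum is at (0, 59/5). Substituting into each constraint, equality holds for (iii) and (v); the remaining constraints have slack.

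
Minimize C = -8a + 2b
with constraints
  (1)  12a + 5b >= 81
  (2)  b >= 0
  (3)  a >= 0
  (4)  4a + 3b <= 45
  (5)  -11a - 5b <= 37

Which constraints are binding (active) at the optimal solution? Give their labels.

(2) and (4)

Extreme points and C = -8a + 2b:
  (27/4, 0) → C = -54
  (9/8, 27/2) → C = 18
  (45/4, 0) → C = -90

The minimum is at (45/4, 0). Substituting into each constraint, equality holds for (2) and (4); the remaining constraints have slack.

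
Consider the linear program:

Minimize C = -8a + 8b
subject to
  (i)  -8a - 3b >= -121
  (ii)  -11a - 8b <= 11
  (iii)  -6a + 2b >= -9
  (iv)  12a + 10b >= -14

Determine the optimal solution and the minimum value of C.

a = 31/42, b = -16/7, minimum C = -508/21

Vertices and C = -8a + 8b:
  (269/34, 327/17) → C = 1540/17
  (1/7, -11/7) → C = -96/7
  (31/42, -16/7) → C = -508/21
The feasible region is unbounded (it extends along (-3, 8), (-8, 11)), but C strictly increases along every unbounded feasible direction, so there is no improving ray and the minimum is attained at a vertex.

At the optimal vertex, -6a + 2b = -9 and 12a + 10b = -14.
Solving simultaneously gives a = 31/42, b = -16/7.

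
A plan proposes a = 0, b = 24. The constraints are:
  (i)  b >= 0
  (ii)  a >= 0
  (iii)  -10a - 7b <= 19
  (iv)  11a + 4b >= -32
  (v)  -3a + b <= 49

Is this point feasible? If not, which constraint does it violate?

feasible

(i): 24 ≥ 0 ✓
(ii): 0 ≥ 0 ✓
(iii): -168 ≤ 19 ✓
(iv): 96 ≥ -32 ✓
(v): 24 ≤ 49 ✓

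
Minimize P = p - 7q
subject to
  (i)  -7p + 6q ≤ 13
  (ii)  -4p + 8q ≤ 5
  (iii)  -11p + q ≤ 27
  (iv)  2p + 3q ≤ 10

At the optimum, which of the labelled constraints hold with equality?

Feasible corners and P = p - 7q:
  (-37/16, -17/32) → P = 45/32
  (-149/59, -46/59) → P = 173/59
  (65/28, 25/14) → P = -285/28
The feasible region is unbounded (it extends along (-1, -11), (3, -2)), but P strictly increases along every unbounded feasible direction, so there is no improving ray and the minimum is attained at a vertex.

The minimum is at (65/28, 25/14). Substituting into each constraint, equality holds for (ii) and (iv); the remaining constraints have slack.

(ii) and (iv)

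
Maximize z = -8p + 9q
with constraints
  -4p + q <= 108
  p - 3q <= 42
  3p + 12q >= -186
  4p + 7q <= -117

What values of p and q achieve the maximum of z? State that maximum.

Feasible corners and z = -8p + 9q:
  (-494/17, -140/17) → z = 2692/17
  (-873/32, -9/8) → z = 1665/8
  (-34/9, -131/9) → z = -907/9

At the optimal vertex, -4p + q = 108 and 4p + 7q = -117.
Solving simultaneously gives p = -873/32, q = -9/8.

p = -873/32, q = -9/8, maximum z = 1665/8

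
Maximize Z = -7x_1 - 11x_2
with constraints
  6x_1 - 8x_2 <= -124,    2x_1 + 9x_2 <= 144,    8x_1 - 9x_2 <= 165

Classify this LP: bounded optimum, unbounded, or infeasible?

From the feasible point (18/35, 556/35), moving in the direction (-9, 2) keeps every constraint satisfied while Z increases without bound.

unbounded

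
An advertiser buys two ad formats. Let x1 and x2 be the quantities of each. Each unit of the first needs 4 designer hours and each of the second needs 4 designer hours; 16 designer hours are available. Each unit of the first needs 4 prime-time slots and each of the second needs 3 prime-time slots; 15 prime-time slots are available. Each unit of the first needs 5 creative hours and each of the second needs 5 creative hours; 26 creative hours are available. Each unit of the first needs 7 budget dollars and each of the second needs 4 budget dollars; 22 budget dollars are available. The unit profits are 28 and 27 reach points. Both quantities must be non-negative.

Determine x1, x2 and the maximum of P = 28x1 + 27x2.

At the optimal vertex, 4x1 + 4x2 = 16 and 7x1 + 4x2 = 22.
Solving simultaneously gives x1 = 2, x2 = 2.

x1 = 2, x2 = 2, maximum P = 110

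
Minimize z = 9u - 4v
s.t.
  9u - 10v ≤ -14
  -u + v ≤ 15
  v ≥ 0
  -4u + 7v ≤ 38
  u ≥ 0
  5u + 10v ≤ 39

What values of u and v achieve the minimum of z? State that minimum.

Extreme points and z = 9u - 4v:
  (0, 7/5) → z = -28/5
  (25/14, 421/140) → z = 283/70
  (0, 39/10) → z = -78/5

The optimum lies where u = 0 and 5u + 10v = 39.
Solving simultaneously gives u = 0, v = 39/10.

u = 0, v = 39/10, minimum z = -78/5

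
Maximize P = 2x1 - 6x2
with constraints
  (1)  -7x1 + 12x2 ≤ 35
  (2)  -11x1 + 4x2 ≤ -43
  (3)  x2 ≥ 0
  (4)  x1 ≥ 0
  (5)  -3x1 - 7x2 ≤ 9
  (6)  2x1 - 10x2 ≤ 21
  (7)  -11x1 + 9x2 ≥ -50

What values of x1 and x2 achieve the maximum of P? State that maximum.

Extreme points and P = 2x1 - 6x2:
  (82/13, 343/52) → P = -701/26
  (305/23, 245/23) → P = -860/23
  (43/11, 0) → P = 86/11
  (50/11, 0) → P = 100/11

The binding constraints are x2 = 0 and -11x1 + 9x2 = -50.
Solving simultaneously gives x1 = 50/11, x2 = 0.

x1 = 50/11, x2 = 0, maximum P = 100/11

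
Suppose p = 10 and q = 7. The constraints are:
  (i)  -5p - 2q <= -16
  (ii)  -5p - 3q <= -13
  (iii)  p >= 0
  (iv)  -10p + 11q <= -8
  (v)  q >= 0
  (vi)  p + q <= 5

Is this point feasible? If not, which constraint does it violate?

not feasible — violates (vi)

Constraint (vi): p + q = 17, which is not ≤ 5. All other constraints are satisfied.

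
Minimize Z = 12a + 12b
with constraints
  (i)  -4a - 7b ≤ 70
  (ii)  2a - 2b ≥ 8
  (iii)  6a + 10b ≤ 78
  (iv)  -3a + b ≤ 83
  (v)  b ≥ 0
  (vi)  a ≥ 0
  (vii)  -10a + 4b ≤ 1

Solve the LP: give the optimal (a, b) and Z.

a = 4, b = 0, minimum Z = 48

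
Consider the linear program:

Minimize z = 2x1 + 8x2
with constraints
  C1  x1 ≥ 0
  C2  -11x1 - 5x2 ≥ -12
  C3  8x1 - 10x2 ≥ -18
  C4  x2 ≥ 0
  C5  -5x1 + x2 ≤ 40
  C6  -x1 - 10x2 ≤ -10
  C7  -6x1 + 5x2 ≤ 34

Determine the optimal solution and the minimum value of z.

Extreme points and z = 2x1 + 8x2:
  (0, 9/5) → z = 72/5
  (0, 1) → z = 8
  (1/5, 49/25) → z = 402/25
  (2/3, 14/15) → z = 44/5

x1 = 0, x2 = 1, minimum z = 8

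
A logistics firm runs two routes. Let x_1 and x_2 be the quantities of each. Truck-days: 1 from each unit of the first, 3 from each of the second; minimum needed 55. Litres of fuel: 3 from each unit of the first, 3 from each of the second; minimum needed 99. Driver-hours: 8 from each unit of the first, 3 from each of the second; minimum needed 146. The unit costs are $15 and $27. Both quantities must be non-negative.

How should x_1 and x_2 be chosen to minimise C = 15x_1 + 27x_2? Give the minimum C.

Feasible corners and C = 15x_1 + 27x_2:
  (0, 146/3) → C = 1314
  (55, 0) → C = 825
  (22, 11) → C = 627
  (47/5, 118/5) → C = 3891/5
The feasible region is unbounded (it extends along (0, 1), (1, 0)), but C strictly increases along every unbounded feasible direction, so there is no improving ray and the minimum is attained at a vertex.

At the optimal vertex, x_1 + 3x_2 = 55 and 3x_1 + 3x_2 = 99.
Solving simultaneously gives x_1 = 22, x_2 = 11.

x_1 = 22, x_2 = 11, minimum C = 627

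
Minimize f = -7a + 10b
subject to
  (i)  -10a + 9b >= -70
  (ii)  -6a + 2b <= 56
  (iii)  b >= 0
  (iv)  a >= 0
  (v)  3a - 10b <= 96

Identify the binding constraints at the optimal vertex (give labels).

(i) and (iii)

Feasible corners and f = -7a + 10b:
  (7, 0) → f = -49
  (0, 28) → f = 280
  (0, 0) → f = 0
The feasible region is unbounded (it extends along (9, 10), (1, 3)), but f strictly increases along every unbounded feasible direction, so there is no improving ray and the minimum is attained at a vertex.

The minimum is at (7, 0). Substituting into each constraint, equality holds for (i) and (iii); the remaining constraints have slack.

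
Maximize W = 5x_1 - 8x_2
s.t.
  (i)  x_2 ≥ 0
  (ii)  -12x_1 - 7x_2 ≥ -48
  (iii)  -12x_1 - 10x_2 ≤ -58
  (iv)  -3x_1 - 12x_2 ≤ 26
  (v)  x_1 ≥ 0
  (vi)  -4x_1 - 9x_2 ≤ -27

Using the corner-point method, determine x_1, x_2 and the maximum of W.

x_1 = 37/18, x_2 = 10/3, maximum W = -295/18

Extreme points and W = 5x_1 - 8x_2:
  (37/18, 10/3) → W = -295/18
  (0, 48/7) → W = -384/7
  (0, 29/5) → W = -232/5

At the optimal vertex, -12x_1 - 7x_2 = -48 and -12x_1 - 10x_2 = -58.
Solving simultaneously gives x_1 = 37/18, x_2 = 10/3.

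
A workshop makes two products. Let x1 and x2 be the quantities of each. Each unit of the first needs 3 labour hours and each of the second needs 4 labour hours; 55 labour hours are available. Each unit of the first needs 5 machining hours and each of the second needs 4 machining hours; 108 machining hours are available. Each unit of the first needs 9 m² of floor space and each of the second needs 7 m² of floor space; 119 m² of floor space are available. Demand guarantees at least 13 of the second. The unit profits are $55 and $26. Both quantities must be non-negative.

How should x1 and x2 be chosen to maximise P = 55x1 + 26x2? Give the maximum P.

x1 = 1, x2 = 13, maximum P = 393

Feasible corners and P = 55x1 + 26x2:
  (0, 55/4) → P = 715/2
  (0, 13) → P = 338
  (1, 13) → P = 393

The binding constraints are 3x1 + 4x2 = 55 and x2 = 13.
Solving simultaneously gives x1 = 1, x2 = 13.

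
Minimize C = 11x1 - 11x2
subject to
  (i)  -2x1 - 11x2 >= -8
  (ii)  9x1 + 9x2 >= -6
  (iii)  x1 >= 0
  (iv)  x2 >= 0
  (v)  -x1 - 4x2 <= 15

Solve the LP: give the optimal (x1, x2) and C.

x1 = 0, x2 = 8/11, minimum C = -8

Extreme points and C = 11x1 - 11x2:
  (0, 8/11) → C = -8
  (4, 0) → C = 44
  (0, 0) → C = 0

The optimum lies where -2x1 - 11x2 = -8 and x1 = 0.
Solving simultaneously gives x1 = 0, x2 = 8/11.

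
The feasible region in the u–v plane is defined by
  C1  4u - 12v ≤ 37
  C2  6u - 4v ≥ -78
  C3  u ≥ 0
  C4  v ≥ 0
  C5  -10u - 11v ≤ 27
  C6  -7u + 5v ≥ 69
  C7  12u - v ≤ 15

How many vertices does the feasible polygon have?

4

The feasible vertices (each the meet of two boundaries and inside every other half-plane) are:
  (0, 39/2)
  (23/7, 171/7)
  (0, 69/5)
  (144/53, 933/53)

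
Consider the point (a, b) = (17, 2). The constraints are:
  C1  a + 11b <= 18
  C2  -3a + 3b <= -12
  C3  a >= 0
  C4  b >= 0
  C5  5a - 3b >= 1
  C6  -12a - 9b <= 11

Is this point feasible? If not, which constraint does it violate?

Constraint C1: a + 11b = 39, which is not ≤ 18. All other constraints are satisfied.

not feasible — violates C1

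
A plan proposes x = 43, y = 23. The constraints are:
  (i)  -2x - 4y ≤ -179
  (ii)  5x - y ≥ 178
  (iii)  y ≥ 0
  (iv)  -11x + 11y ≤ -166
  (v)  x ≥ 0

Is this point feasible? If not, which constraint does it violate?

Constraint (i): -2x - 4y = -178, which is not ≤ -179. All other constraints are satisfied.

not feasible — violates (i)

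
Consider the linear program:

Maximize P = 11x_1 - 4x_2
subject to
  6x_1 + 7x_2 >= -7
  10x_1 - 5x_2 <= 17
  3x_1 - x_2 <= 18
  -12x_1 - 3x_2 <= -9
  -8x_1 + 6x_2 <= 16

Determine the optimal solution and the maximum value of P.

Feasible corners and P = 11x_1 - 4x_2:
  (16/15, -19/15) → P = 84/5
  (91/10, 74/5) → P = 409/10
  (1/16, 11/4) → P = -165/16

At the optimal vertex, 10x_1 - 5x_2 = 17 and -8x_1 + 6x_2 = 16.
Solving simultaneously gives x_1 = 91/10, x_2 = 74/5.

x_1 = 91/10, x_2 = 74/5, maximum P = 409/10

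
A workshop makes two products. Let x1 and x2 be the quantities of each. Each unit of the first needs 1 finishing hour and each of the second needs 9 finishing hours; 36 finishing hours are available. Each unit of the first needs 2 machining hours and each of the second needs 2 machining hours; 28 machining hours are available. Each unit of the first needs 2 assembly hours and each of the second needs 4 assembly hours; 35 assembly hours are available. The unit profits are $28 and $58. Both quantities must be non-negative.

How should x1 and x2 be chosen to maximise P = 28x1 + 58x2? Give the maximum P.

Vertices and P = 28x1 + 58x2:
  (0, 0) → P = 0
  (0, 4) → P = 232
  (14, 0) → P = 392
  (45/4, 11/4) → P = 949/2

x1 = 45/4, x2 = 11/4, maximum P = 949/2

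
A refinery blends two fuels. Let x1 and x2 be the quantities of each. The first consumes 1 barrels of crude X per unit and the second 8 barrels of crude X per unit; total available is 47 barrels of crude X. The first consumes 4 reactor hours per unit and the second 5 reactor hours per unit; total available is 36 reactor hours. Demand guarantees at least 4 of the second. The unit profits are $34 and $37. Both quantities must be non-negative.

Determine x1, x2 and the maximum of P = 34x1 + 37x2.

x1 = 4, x2 = 4, maximum P = 284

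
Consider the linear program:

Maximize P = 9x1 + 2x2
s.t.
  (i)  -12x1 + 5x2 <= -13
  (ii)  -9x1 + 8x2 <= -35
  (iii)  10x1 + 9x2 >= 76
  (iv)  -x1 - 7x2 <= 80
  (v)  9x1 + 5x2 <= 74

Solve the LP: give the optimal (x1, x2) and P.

x1 = 286/31, x2 = -56/31, maximum P = 2462/31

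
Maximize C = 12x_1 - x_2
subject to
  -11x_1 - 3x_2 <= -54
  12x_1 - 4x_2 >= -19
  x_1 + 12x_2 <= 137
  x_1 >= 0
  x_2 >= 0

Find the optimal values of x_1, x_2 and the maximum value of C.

x_1 = 137, x_2 = 0, maximum C = 1644

Extreme points and C = 12x_1 - x_2:
  (159/80, 857/80) → C = 1051/80
  (54/11, 0) → C = 648/11
  (80/37, 1663/148) → C = 2177/148
  (137, 0) → C = 1644

The binding constraints are x_1 + 12x_2 = 137 and x_2 = 0.
Solving simultaneously gives x_1 = 137, x_2 = 0.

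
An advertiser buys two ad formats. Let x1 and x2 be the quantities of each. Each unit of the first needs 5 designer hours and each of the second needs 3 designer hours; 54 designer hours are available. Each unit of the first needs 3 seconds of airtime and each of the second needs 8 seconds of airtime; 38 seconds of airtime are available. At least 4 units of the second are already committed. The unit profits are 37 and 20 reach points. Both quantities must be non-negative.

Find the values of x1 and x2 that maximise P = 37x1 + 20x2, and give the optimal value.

Feasible corners and P = 37x1 + 20x2:
  (0, 19/4) → P = 95
  (0, 4) → P = 80
  (2, 4) → P = 154

x1 = 2, x2 = 4, maximum P = 154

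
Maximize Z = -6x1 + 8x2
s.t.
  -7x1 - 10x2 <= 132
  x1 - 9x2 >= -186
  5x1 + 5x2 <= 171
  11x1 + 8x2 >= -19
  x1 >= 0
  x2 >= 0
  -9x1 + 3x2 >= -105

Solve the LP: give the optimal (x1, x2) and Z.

x1 = 0, x2 = 62/3, maximum Z = 496/3

Corner points and Z = -6x1 + 8x2:
  (609/50, 1101/50) → Z = 2577/25
  (0, 62/3) → Z = 496/3
  (173/10, 169/10) → Z = 157/5
  (0, 0) → Z = 0
  (35/3, 0) → Z = -70

At the optimal vertex, x1 - 9x2 = -186 and x1 = 0.
Solving simultaneously gives x1 = 0, x2 = 62/3.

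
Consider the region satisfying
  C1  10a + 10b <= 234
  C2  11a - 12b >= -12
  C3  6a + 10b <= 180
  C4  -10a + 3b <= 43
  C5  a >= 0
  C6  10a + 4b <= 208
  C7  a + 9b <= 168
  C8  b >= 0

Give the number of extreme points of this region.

6

Pairwise boundary intersections that survive every other constraint:
  (27/2, 99/10)
  (286/15, 13/3)
  (1020/91, 1026/91)
  (0, 1)
  (0, 0)
  (104/5, 0)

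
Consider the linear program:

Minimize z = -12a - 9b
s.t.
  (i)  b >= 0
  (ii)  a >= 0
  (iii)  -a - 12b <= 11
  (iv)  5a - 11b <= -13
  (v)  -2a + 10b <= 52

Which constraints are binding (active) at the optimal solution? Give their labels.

(iv) and (v)

Vertices and z = -12a - 9b:
  (0, 13/11) → z = -117/11
  (0, 26/5) → z = -234/5
  (221/14, 117/14) → z = -3705/14

The minimum is at (221/14, 117/14). Substituting into each constraint, equality holds for (iv) and (v); the remaining constraints have slack.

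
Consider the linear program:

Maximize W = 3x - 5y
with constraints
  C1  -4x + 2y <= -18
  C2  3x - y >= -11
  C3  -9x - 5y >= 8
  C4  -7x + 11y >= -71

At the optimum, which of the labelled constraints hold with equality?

C1 and C4

Vertices and W = 3x - 5y:
  (37/19, -97/19) → W = 596/19
  (28/15, -79/15) → W = 479/15
  (267/134, -695/134) → W = 2138/67

The maximum is at (28/15, -79/15). Substituting into each constraint, equality holds for C1 and C4; the remaining constraints have slack.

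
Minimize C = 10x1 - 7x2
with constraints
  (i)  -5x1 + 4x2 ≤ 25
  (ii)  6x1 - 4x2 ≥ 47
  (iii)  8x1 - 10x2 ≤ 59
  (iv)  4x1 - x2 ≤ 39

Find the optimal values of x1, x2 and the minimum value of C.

Corner points and C = 10x1 - 7x2:
  (117/14, 11/14) → C = 1093/14
  (109/10, 23/5) → C = 384/5
  (331/32, 19/8) → C = 1389/16

The binding constraints are 6x1 - 4x2 = 47 and 4x1 - x2 = 39.
Solving simultaneously gives x1 = 109/10, x2 = 23/5.

x1 = 109/10, x2 = 23/5, minimum C = 384/5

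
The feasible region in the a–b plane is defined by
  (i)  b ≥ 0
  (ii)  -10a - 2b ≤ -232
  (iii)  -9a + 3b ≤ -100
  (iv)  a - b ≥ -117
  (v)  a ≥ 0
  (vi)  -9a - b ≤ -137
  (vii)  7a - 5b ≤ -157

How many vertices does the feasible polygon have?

Of the 21 pairwise boundary intersections, those satisfying every inequality are:
  (451/6, 1153/6)
  (971/24, 2113/24)
  (214, 331)

3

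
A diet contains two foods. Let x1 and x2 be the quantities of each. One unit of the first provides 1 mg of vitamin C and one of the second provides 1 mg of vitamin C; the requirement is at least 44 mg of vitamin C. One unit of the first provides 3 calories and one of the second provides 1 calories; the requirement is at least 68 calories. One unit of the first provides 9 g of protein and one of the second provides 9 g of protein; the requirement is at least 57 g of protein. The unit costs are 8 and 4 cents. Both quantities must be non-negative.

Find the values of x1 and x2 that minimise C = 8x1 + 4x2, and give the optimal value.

Feasible corners and C = 8x1 + 4x2:
  (0, 68) → C = 272
  (44, 0) → C = 352
  (12, 32) → C = 224
The feasible region is unbounded (it extends along (0, 1), (1, 0)), but C strictly increases along every unbounded feasible direction, so there is no improving ray and the minimum is attained at a vertex.

The optimum lies where x1 + x2 = 44 and 3x1 + x2 = 68.
Solving simultaneously gives x1 = 12, x2 = 32.

x1 = 12, x2 = 32, minimum C = 224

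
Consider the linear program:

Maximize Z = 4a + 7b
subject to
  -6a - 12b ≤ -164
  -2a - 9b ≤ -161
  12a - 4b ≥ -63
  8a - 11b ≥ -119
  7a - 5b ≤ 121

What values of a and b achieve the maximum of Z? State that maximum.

a = 1926/37, b = 1801/37, maximum Z = 20311/37

Extreme points and Z = 4a + 7b:
  (350/47, 763/47) → Z = 6741/47
  (1894/73, 885/73) → Z = 13771/73
  (1926/37, 1801/37) → Z = 20311/37

The optimum lies where 8a - 11b = -119 and 7a - 5b = 121.
Solving simultaneously gives a = 1926/37, b = 1801/37.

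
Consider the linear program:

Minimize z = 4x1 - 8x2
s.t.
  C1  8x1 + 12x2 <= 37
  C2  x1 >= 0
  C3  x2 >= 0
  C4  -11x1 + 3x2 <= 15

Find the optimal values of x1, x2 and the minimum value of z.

x1 = 0, x2 = 37/12, minimum z = -74/3

Feasible corners and z = 4x1 - 8x2:
  (0, 37/12) → z = -74/3
  (37/8, 0) → z = 37/2
  (0, 0) → z = 0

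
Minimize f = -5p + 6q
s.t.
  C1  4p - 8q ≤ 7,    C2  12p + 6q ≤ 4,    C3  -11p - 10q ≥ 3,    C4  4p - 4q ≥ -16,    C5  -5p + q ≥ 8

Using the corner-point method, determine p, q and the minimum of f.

The binding constraints are 4p - 8q = 7 and -5p + q = 8.
Solving simultaneously gives p = -71/36, q = -67/36.

p = -71/36, q = -67/36, minimum f = -47/36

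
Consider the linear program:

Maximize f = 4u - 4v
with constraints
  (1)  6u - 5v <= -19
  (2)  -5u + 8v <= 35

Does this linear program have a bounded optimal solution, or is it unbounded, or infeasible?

From the feasible point (1, 5), moving in the direction (-5, -6) keeps every constraint satisfied while f increases without bound.

unbounded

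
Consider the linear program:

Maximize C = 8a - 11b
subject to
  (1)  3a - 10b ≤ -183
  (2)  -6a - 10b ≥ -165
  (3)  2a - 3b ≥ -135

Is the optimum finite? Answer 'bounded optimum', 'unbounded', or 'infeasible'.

Corner points and C = 8a - 11b:
  (-2, 177/10) → C = -2107/10
  (-801/11, -39/11) → C = -5979/11
  (-45/2, 30) → C = -510
The feasible region has finitely many vertices and no improving ray; the maximum is -2107/10 at (-2, 177/10).

bounded optimum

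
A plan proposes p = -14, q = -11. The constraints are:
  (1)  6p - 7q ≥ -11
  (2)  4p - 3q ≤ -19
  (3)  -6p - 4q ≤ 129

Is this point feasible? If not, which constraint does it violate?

feasible

(1): -7 ≥ -11 ✓
(2): -23 ≤ -19 ✓
(3): 128 ≤ 129 ✓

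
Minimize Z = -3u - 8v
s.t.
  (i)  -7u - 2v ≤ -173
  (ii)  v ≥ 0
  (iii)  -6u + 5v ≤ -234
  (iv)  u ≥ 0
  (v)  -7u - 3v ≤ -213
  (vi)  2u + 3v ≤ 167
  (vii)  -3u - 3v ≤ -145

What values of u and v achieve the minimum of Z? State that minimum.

Vertices and Z = -3u - 8v:
  (167/2, 0) → Z = -501/2
  (145/3, 0) → Z = -145
  (1537/28, 267/14) → Z = -1269/4
  (1427/33, 56/11) → Z = -1875/11

The optimum lies where -6u + 5v = -234 and 2u + 3v = 167.
Solving simultaneously gives u = 1537/28, v = 267/14.

u = 1537/28, v = 267/14, minimum Z = -1269/4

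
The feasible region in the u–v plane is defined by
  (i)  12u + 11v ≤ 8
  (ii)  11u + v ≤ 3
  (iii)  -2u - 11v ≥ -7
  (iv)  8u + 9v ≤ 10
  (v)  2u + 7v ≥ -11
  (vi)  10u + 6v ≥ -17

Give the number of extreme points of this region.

5

The feasible vertices (each the meet of two boundaries and inside every other half-plane) are:
  (25/109, 52/109)
  (1/10, 34/55)
  (32/75, -127/75)
  (-229/98, 52/49)
  (-53/58, -38/29)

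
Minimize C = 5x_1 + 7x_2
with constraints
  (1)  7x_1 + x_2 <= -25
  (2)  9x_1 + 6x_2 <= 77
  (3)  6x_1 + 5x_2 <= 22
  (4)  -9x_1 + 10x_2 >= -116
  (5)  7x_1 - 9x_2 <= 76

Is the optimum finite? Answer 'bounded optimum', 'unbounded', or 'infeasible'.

From the feasible point (-147/29, 304/29), moving in the direction (-9, -7) keeps every constraint satisfied while C decreases without bound.

unbounded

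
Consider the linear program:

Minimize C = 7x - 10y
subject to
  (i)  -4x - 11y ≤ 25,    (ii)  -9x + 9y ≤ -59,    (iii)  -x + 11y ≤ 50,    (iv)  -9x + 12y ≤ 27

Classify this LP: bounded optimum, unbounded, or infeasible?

bounded optimum

Corner points and C = 7x - 10y:
  (424/135, -461/135) → C = 842/15
  (1099/90, 509/90) → C = 2603/90
The feasible region has finitely many vertices and no improving ray; the minimum is 2603/90 at (1099/90, 509/90).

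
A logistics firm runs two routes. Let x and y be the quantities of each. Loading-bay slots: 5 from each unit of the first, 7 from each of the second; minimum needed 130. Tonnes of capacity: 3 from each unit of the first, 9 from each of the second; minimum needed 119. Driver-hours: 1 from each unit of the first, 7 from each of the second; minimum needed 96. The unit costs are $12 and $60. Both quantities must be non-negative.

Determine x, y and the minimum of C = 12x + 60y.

Corner points and C = 12x + 60y:
  (0, 130/7) → C = 7800/7
  (96, 0) → C = 1152
  (17/2, 25/2) → C = 852
The feasible region is unbounded (it extends along (0, 1), (1, 0)), but C strictly increases along every unbounded feasible direction, so there is no improving ray and the minimum is attained at a vertex.

The binding constraints are 5x + 7y = 130 and x + 7y = 96.
Solving simultaneously gives x = 17/2, y = 25/2.

x = 17/2, y = 25/2, minimum C = 852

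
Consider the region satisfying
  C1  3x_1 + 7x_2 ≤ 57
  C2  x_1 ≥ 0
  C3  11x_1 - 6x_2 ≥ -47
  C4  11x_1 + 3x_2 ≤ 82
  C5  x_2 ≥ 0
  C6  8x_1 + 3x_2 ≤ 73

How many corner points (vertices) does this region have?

5

The feasible vertices (each the meet of two boundaries and inside every other half-plane) are:
  (13/95, 768/95)
  (403/68, 381/68)
  (0, 47/6)
  (0, 0)
  (82/11, 0)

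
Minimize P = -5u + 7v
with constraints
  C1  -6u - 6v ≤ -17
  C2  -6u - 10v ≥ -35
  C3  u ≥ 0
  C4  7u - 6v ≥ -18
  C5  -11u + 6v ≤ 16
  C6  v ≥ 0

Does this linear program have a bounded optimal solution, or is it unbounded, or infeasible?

bounded optimum

Vertices and P = -5u + 7v:
  (1/17, 283/102) → P = 1951/102
  (17/6, 0) → P = -85/6
  (25/73, 481/146) → P = 3117/146
  (35/6, 0) → P = -175/6
The feasible region has finitely many vertices and no improving ray; the minimum is -175/6 at (35/6, 0).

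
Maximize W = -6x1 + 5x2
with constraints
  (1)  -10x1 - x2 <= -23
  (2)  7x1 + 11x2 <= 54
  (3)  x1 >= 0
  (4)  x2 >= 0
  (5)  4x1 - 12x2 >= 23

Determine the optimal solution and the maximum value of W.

x1 = 23/4, x2 = 0, maximum W = -69/2

Vertices and W = -6x1 + 5x2:
  (54/7, 0) → W = -324/7
  (901/128, 55/128) → W = -5131/128
  (23/4, 0) → W = -69/2

The binding constraints are x2 = 0 and 4x1 - 12x2 = 23.
Solving simultaneously gives x1 = 23/4, x2 = 0.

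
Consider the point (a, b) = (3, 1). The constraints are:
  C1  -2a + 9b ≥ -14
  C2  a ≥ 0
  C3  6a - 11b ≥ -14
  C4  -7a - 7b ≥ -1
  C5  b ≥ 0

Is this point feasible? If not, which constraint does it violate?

Constraint C4: -7a - 7b = -28, which is not ≥ -1. All other constraints are satisfied.

not feasible — violates C4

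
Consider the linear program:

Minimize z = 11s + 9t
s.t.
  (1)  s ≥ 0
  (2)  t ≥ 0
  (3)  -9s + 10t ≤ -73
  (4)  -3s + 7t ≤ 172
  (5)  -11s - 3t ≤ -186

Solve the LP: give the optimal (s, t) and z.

Vertices and z = 11s + 9t:
  (186/11, 0) → z = 186
  (2231/33, 589/11) → z = 40444/33
  (2079/137, 871/137) → z = 30708/137
The feasible region is unbounded (it extends along (7, 3), (1, 0)), but z strictly increases along every unbounded feasible direction, so there is no improving ray and the minimum is attained at a vertex.

The optimum lies where t = 0 and -11s - 3t = -186.
Solving simultaneously gives s = 186/11, t = 0.

s = 186/11, t = 0, minimum z = 186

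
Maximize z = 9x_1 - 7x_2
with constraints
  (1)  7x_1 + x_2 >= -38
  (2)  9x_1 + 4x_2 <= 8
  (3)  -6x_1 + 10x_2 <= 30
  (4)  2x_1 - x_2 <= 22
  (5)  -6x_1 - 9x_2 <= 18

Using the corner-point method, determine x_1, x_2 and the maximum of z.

x_1 = 48/19, x_2 = -70/19, maximum z = 922/19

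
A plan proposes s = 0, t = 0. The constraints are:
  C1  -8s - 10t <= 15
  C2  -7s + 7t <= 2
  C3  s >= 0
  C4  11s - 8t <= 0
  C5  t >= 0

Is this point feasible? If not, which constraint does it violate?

C1: 0 ≤ 15 ✓
C2: 0 ≤ 2 ✓
C3: 0 ≥ 0 ✓
C4: 0 ≤ 0 ✓
C5: 0 ≥ 0 ✓

feasible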